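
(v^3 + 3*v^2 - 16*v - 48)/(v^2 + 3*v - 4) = (v^2 - v - 12)/(v - 1)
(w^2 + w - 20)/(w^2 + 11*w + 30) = (w - 4)/(w + 6)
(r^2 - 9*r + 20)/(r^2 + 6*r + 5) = (r^2 - 9*r + 20)/(r^2 + 6*r + 5)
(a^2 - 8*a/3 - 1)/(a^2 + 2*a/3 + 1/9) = 3*(a - 3)/(3*a + 1)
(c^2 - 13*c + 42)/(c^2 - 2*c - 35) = (c - 6)/(c + 5)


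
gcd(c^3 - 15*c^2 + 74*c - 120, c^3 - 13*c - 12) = c - 4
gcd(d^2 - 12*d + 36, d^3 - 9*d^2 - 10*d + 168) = d - 6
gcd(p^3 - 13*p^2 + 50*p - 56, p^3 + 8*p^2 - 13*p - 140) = p - 4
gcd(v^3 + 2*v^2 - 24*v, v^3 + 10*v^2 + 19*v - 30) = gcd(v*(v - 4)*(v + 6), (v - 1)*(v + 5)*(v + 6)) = v + 6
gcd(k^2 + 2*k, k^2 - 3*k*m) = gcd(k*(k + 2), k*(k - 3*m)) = k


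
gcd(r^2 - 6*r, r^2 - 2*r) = r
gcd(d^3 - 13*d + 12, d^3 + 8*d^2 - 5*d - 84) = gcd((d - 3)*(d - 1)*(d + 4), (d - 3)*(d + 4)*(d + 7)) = d^2 + d - 12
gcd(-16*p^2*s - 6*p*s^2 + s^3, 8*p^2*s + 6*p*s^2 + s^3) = 2*p*s + s^2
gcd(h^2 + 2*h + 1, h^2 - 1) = h + 1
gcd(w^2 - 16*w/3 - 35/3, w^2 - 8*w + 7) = w - 7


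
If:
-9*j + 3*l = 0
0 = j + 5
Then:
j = -5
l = -15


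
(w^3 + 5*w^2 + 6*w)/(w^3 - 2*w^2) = (w^2 + 5*w + 6)/(w*(w - 2))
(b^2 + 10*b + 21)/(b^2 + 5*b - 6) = (b^2 + 10*b + 21)/(b^2 + 5*b - 6)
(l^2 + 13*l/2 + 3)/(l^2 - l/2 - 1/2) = (l + 6)/(l - 1)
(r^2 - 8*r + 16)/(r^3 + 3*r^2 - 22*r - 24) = (r - 4)/(r^2 + 7*r + 6)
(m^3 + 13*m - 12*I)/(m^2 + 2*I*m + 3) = (m^2 + I*m + 12)/(m + 3*I)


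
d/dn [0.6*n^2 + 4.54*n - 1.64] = 1.2*n + 4.54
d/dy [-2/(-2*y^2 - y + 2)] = 2*(-4*y - 1)/(2*y^2 + y - 2)^2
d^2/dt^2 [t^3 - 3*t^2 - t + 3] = 6*t - 6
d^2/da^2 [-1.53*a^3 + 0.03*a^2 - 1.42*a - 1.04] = 0.06 - 9.18*a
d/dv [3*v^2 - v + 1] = 6*v - 1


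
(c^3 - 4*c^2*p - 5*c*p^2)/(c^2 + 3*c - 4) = c*(c^2 - 4*c*p - 5*p^2)/(c^2 + 3*c - 4)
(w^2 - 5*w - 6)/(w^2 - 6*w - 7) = (w - 6)/(w - 7)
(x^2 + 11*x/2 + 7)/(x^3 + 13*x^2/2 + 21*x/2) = (x + 2)/(x*(x + 3))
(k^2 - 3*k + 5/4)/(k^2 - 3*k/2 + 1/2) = (k - 5/2)/(k - 1)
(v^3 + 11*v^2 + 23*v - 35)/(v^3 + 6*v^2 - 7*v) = (v + 5)/v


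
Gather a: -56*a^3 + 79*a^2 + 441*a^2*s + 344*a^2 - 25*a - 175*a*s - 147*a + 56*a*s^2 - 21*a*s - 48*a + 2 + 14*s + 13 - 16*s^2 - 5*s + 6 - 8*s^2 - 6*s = -56*a^3 + a^2*(441*s + 423) + a*(56*s^2 - 196*s - 220) - 24*s^2 + 3*s + 21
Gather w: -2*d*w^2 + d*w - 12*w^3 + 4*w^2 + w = -12*w^3 + w^2*(4 - 2*d) + w*(d + 1)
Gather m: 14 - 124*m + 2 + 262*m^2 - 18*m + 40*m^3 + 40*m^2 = 40*m^3 + 302*m^2 - 142*m + 16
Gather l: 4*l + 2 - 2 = 4*l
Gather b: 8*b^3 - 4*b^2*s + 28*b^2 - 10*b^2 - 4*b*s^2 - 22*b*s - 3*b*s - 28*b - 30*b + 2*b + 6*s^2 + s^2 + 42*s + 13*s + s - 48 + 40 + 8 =8*b^3 + b^2*(18 - 4*s) + b*(-4*s^2 - 25*s - 56) + 7*s^2 + 56*s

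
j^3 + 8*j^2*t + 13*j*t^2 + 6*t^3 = (j + t)^2*(j + 6*t)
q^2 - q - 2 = (q - 2)*(q + 1)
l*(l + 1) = l^2 + l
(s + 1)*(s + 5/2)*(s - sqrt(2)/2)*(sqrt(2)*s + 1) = sqrt(2)*s^4 + 7*sqrt(2)*s^3/2 + 2*sqrt(2)*s^2 - 7*sqrt(2)*s/4 - 5*sqrt(2)/4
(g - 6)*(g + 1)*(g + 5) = g^3 - 31*g - 30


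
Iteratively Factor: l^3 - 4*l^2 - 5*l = (l)*(l^2 - 4*l - 5) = l*(l + 1)*(l - 5)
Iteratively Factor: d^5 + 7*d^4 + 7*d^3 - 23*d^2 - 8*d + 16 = (d - 1)*(d^4 + 8*d^3 + 15*d^2 - 8*d - 16) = (d - 1)*(d + 1)*(d^3 + 7*d^2 + 8*d - 16) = (d - 1)*(d + 1)*(d + 4)*(d^2 + 3*d - 4) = (d - 1)*(d + 1)*(d + 4)^2*(d - 1)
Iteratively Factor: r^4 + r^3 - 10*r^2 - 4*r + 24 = (r + 3)*(r^3 - 2*r^2 - 4*r + 8) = (r + 2)*(r + 3)*(r^2 - 4*r + 4) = (r - 2)*(r + 2)*(r + 3)*(r - 2)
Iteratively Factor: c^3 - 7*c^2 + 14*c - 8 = (c - 1)*(c^2 - 6*c + 8) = (c - 2)*(c - 1)*(c - 4)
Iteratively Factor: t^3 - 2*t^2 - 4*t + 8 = (t - 2)*(t^2 - 4) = (t - 2)^2*(t + 2)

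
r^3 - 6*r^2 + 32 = (r - 4)^2*(r + 2)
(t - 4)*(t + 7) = t^2 + 3*t - 28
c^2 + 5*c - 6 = (c - 1)*(c + 6)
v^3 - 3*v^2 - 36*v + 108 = (v - 6)*(v - 3)*(v + 6)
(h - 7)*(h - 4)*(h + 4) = h^3 - 7*h^2 - 16*h + 112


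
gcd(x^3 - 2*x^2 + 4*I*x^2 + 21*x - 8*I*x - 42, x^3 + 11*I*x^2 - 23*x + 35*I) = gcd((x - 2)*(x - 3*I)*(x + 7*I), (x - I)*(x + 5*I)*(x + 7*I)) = x + 7*I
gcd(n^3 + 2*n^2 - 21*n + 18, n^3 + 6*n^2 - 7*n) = n - 1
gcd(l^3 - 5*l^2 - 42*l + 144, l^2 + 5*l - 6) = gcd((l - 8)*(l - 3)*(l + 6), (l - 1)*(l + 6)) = l + 6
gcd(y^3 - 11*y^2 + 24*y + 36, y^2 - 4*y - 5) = y + 1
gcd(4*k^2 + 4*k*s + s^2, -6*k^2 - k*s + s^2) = 2*k + s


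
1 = 1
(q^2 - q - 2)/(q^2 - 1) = (q - 2)/(q - 1)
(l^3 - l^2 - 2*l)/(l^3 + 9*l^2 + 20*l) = (l^2 - l - 2)/(l^2 + 9*l + 20)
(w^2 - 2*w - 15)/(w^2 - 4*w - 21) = (w - 5)/(w - 7)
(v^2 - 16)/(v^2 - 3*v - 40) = (16 - v^2)/(-v^2 + 3*v + 40)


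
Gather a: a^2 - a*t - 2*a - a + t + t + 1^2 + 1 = a^2 + a*(-t - 3) + 2*t + 2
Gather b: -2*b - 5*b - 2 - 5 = -7*b - 7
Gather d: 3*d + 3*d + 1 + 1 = 6*d + 2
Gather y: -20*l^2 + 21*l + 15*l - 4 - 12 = -20*l^2 + 36*l - 16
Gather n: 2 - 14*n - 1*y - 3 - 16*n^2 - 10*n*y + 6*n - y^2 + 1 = -16*n^2 + n*(-10*y - 8) - y^2 - y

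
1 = 1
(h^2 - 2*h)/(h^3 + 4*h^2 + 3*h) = (h - 2)/(h^2 + 4*h + 3)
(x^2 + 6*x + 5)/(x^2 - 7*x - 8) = (x + 5)/(x - 8)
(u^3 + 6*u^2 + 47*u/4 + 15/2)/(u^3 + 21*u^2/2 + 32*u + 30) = (u + 3/2)/(u + 6)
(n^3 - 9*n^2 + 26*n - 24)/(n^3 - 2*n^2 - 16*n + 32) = (n - 3)/(n + 4)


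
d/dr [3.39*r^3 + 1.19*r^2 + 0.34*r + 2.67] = 10.17*r^2 + 2.38*r + 0.34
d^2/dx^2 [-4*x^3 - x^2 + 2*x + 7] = -24*x - 2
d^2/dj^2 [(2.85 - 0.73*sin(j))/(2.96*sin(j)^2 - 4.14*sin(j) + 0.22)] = (6.39596799999999*sin(j)^5 - 90.936528*sin(j)^4 + 89.130928*sin(j)^3 + 109.064064*sin(j)^2 - 209.258432*sin(j) + 92.654112)/(2.96*sin(j)^2 - 4.14*sin(j) + 0.22)^3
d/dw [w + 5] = 1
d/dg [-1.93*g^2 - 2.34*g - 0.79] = -3.86*g - 2.34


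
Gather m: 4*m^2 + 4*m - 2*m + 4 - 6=4*m^2 + 2*m - 2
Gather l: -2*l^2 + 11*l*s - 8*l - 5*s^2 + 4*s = -2*l^2 + l*(11*s - 8) - 5*s^2 + 4*s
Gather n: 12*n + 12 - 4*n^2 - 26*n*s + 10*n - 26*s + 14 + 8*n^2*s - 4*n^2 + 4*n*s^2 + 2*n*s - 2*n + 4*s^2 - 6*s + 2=n^2*(8*s - 8) + n*(4*s^2 - 24*s + 20) + 4*s^2 - 32*s + 28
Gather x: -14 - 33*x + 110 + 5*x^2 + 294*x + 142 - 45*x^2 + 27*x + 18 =-40*x^2 + 288*x + 256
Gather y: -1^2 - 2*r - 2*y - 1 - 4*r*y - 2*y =-2*r + y*(-4*r - 4) - 2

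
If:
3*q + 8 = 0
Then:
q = -8/3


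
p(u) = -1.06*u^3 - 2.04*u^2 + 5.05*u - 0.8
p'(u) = -3.18*u^2 - 4.08*u + 5.05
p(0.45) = 0.96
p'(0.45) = 2.57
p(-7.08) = 237.38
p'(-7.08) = -125.47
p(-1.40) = -8.96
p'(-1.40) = 4.53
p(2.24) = -11.64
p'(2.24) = -20.05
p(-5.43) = 81.34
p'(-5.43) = -66.56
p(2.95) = -30.87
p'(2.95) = -34.66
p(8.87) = -856.24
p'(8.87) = -281.33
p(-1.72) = -10.13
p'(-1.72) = 2.66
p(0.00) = -0.80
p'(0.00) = 5.05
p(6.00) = -272.90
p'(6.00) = -133.91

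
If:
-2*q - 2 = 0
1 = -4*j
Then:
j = -1/4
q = -1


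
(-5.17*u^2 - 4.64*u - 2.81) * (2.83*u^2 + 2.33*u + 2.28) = -14.6311*u^4 - 25.1773*u^3 - 30.5511*u^2 - 17.1265*u - 6.4068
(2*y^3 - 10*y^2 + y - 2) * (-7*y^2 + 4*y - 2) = -14*y^5 + 78*y^4 - 51*y^3 + 38*y^2 - 10*y + 4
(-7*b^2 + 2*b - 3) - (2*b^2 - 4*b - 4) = -9*b^2 + 6*b + 1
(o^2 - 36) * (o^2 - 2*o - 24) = o^4 - 2*o^3 - 60*o^2 + 72*o + 864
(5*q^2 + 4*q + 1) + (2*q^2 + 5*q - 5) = 7*q^2 + 9*q - 4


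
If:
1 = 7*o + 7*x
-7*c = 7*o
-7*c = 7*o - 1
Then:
No Solution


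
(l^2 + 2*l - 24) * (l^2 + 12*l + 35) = l^4 + 14*l^3 + 35*l^2 - 218*l - 840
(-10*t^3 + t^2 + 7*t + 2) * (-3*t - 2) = 30*t^4 + 17*t^3 - 23*t^2 - 20*t - 4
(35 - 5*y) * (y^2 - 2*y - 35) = -5*y^3 + 45*y^2 + 105*y - 1225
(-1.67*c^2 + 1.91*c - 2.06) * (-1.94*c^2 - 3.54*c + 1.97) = 3.2398*c^4 + 2.2064*c^3 - 6.0549*c^2 + 11.0551*c - 4.0582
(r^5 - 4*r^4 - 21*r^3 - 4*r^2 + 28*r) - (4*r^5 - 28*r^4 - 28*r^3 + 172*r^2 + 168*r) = -3*r^5 + 24*r^4 + 7*r^3 - 176*r^2 - 140*r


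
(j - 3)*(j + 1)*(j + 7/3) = j^3 + j^2/3 - 23*j/3 - 7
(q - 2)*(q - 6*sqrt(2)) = q^2 - 6*sqrt(2)*q - 2*q + 12*sqrt(2)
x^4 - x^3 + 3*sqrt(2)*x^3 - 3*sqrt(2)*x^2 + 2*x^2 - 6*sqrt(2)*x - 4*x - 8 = (x - 2)*(x + 1)*(x + sqrt(2))*(x + 2*sqrt(2))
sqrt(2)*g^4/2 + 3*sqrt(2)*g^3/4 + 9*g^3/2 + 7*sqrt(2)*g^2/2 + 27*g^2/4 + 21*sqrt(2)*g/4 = g*(g + 3/2)*(g + 7*sqrt(2)/2)*(sqrt(2)*g/2 + 1)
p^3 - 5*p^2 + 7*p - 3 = (p - 3)*(p - 1)^2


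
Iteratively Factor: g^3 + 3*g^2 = (g)*(g^2 + 3*g) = g^2*(g + 3)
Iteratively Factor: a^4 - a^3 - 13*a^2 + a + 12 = (a + 3)*(a^3 - 4*a^2 - a + 4) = (a - 4)*(a + 3)*(a^2 - 1) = (a - 4)*(a + 1)*(a + 3)*(a - 1)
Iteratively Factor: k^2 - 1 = (k + 1)*(k - 1)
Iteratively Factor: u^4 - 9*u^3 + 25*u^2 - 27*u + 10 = (u - 1)*(u^3 - 8*u^2 + 17*u - 10) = (u - 2)*(u - 1)*(u^2 - 6*u + 5) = (u - 2)*(u - 1)^2*(u - 5)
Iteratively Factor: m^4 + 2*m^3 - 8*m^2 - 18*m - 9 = (m + 1)*(m^3 + m^2 - 9*m - 9) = (m + 1)*(m + 3)*(m^2 - 2*m - 3) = (m - 3)*(m + 1)*(m + 3)*(m + 1)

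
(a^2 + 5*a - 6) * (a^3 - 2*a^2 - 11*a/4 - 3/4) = a^5 + 3*a^4 - 75*a^3/4 - 5*a^2/2 + 51*a/4 + 9/2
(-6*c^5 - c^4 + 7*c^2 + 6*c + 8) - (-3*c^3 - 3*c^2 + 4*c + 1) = -6*c^5 - c^4 + 3*c^3 + 10*c^2 + 2*c + 7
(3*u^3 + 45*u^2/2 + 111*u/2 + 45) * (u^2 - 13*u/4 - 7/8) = 3*u^5 + 51*u^4/4 - 81*u^3/4 - 2481*u^2/16 - 3117*u/16 - 315/8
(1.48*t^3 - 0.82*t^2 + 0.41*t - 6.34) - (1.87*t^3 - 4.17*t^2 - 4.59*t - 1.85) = -0.39*t^3 + 3.35*t^2 + 5.0*t - 4.49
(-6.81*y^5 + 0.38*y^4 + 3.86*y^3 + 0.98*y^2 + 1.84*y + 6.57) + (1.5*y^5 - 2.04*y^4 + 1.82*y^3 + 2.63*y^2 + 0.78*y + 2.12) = -5.31*y^5 - 1.66*y^4 + 5.68*y^3 + 3.61*y^2 + 2.62*y + 8.69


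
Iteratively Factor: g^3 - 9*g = (g)*(g^2 - 9) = g*(g + 3)*(g - 3)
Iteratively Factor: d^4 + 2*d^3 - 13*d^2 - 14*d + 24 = (d + 4)*(d^3 - 2*d^2 - 5*d + 6) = (d + 2)*(d + 4)*(d^2 - 4*d + 3) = (d - 3)*(d + 2)*(d + 4)*(d - 1)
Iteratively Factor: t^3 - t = (t)*(t^2 - 1) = t*(t - 1)*(t + 1)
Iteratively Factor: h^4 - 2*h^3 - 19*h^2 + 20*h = (h - 5)*(h^3 + 3*h^2 - 4*h) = (h - 5)*(h + 4)*(h^2 - h) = h*(h - 5)*(h + 4)*(h - 1)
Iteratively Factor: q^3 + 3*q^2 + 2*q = (q + 2)*(q^2 + q) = (q + 1)*(q + 2)*(q)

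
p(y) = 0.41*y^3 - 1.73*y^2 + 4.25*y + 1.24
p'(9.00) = 72.74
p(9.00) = 198.25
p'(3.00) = 4.94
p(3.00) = 9.49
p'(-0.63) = 6.92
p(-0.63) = -2.23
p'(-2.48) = 20.40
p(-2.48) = -26.19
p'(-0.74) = 7.48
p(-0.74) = -3.02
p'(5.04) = 18.06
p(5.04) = 31.21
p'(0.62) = 2.58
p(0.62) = 3.31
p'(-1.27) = 10.63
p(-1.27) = -7.79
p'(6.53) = 34.10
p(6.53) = 69.39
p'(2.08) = 2.37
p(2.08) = 6.28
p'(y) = 1.23*y^2 - 3.46*y + 4.25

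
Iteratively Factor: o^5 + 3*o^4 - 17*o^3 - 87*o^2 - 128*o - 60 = (o + 2)*(o^4 + o^3 - 19*o^2 - 49*o - 30) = (o + 2)*(o + 3)*(o^3 - 2*o^2 - 13*o - 10) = (o - 5)*(o + 2)*(o + 3)*(o^2 + 3*o + 2) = (o - 5)*(o + 2)^2*(o + 3)*(o + 1)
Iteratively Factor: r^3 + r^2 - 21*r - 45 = (r + 3)*(r^2 - 2*r - 15) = (r - 5)*(r + 3)*(r + 3)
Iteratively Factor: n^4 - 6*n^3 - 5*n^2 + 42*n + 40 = (n + 1)*(n^3 - 7*n^2 + 2*n + 40) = (n - 4)*(n + 1)*(n^2 - 3*n - 10) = (n - 5)*(n - 4)*(n + 1)*(n + 2)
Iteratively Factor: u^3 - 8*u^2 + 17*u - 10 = (u - 2)*(u^2 - 6*u + 5) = (u - 2)*(u - 1)*(u - 5)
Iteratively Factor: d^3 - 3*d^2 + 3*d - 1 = (d - 1)*(d^2 - 2*d + 1) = (d - 1)^2*(d - 1)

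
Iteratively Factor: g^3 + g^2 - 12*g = (g - 3)*(g^2 + 4*g) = (g - 3)*(g + 4)*(g)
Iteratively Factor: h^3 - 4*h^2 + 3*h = (h - 1)*(h^2 - 3*h) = (h - 3)*(h - 1)*(h)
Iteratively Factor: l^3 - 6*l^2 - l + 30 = (l - 3)*(l^2 - 3*l - 10) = (l - 5)*(l - 3)*(l + 2)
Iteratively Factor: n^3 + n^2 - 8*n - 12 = (n + 2)*(n^2 - n - 6) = (n + 2)^2*(n - 3)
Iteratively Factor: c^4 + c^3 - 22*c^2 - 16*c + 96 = (c - 4)*(c^3 + 5*c^2 - 2*c - 24) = (c - 4)*(c + 4)*(c^2 + c - 6) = (c - 4)*(c + 3)*(c + 4)*(c - 2)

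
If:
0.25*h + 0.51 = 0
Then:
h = -2.04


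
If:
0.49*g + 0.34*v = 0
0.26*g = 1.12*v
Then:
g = 0.00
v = 0.00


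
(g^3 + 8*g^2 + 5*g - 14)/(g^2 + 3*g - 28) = (g^2 + g - 2)/(g - 4)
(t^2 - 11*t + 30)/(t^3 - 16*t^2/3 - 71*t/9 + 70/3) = 9*(t - 5)/(9*t^2 + 6*t - 35)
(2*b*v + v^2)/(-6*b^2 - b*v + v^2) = v/(-3*b + v)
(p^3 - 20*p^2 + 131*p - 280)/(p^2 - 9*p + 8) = (p^2 - 12*p + 35)/(p - 1)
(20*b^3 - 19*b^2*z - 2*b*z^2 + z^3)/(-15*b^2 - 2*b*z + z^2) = (-4*b^2 + 3*b*z + z^2)/(3*b + z)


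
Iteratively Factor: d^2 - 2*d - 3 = (d - 3)*(d + 1)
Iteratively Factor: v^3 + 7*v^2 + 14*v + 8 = (v + 1)*(v^2 + 6*v + 8) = (v + 1)*(v + 2)*(v + 4)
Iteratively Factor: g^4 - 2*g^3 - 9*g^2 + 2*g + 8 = (g - 1)*(g^3 - g^2 - 10*g - 8) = (g - 4)*(g - 1)*(g^2 + 3*g + 2) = (g - 4)*(g - 1)*(g + 1)*(g + 2)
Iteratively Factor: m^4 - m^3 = (m)*(m^3 - m^2) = m*(m - 1)*(m^2) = m^2*(m - 1)*(m)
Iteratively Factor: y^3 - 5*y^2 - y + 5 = (y - 5)*(y^2 - 1) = (y - 5)*(y - 1)*(y + 1)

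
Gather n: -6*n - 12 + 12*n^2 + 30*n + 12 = 12*n^2 + 24*n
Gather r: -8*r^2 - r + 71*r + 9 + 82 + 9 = -8*r^2 + 70*r + 100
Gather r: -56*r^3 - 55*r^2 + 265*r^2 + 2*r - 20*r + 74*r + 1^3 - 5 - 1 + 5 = -56*r^3 + 210*r^2 + 56*r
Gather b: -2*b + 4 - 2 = 2 - 2*b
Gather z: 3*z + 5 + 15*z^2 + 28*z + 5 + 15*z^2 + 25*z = 30*z^2 + 56*z + 10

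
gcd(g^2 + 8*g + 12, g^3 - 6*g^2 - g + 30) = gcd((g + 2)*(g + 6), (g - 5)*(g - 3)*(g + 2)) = g + 2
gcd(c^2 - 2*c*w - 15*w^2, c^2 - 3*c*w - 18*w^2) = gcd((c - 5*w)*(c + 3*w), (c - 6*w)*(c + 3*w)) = c + 3*w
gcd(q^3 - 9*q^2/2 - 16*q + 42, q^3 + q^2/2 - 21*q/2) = q + 7/2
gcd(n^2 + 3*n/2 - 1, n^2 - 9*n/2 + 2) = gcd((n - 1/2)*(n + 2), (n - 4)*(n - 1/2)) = n - 1/2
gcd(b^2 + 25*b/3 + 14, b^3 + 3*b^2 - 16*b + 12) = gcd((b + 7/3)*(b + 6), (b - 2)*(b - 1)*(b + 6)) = b + 6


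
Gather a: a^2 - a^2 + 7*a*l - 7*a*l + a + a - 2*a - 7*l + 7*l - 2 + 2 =0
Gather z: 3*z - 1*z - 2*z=0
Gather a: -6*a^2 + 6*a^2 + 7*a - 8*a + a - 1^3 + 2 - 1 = 0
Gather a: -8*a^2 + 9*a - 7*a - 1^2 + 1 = -8*a^2 + 2*a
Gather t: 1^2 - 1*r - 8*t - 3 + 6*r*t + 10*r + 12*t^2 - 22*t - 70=9*r + 12*t^2 + t*(6*r - 30) - 72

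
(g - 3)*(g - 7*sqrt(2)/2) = g^2 - 7*sqrt(2)*g/2 - 3*g + 21*sqrt(2)/2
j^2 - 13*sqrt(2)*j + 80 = (j - 8*sqrt(2))*(j - 5*sqrt(2))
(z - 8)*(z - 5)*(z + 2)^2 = z^4 - 9*z^3 - 8*z^2 + 108*z + 160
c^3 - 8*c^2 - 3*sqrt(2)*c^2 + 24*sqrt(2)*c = c*(c - 8)*(c - 3*sqrt(2))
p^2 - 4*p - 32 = (p - 8)*(p + 4)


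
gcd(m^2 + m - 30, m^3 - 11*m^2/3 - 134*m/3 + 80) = m + 6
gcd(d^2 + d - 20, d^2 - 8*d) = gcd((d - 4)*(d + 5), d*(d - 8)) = 1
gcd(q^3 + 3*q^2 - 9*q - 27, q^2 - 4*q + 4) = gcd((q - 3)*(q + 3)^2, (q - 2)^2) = 1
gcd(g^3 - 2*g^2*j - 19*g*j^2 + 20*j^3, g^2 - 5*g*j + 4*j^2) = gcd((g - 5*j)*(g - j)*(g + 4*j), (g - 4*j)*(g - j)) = g - j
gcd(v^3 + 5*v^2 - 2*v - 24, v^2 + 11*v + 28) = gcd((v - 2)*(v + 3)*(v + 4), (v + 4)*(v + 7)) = v + 4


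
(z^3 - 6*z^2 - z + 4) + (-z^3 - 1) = -6*z^2 - z + 3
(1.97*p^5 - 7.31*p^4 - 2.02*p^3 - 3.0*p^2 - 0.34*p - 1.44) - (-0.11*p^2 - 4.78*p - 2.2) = 1.97*p^5 - 7.31*p^4 - 2.02*p^3 - 2.89*p^2 + 4.44*p + 0.76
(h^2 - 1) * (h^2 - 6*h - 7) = h^4 - 6*h^3 - 8*h^2 + 6*h + 7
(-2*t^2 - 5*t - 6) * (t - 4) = -2*t^3 + 3*t^2 + 14*t + 24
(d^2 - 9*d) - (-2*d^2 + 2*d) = 3*d^2 - 11*d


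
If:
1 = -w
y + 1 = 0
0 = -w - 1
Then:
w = -1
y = -1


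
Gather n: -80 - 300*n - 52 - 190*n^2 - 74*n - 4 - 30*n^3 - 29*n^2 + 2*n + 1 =-30*n^3 - 219*n^2 - 372*n - 135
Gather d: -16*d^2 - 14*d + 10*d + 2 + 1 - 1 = -16*d^2 - 4*d + 2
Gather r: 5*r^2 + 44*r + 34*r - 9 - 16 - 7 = 5*r^2 + 78*r - 32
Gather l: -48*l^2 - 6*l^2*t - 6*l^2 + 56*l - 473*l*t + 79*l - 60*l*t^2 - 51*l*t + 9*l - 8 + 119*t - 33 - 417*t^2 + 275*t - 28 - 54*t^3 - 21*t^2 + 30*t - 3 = l^2*(-6*t - 54) + l*(-60*t^2 - 524*t + 144) - 54*t^3 - 438*t^2 + 424*t - 72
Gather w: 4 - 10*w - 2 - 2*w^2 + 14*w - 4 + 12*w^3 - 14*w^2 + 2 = 12*w^3 - 16*w^2 + 4*w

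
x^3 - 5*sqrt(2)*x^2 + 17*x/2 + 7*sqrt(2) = (x - 7*sqrt(2)/2)*(x - 2*sqrt(2))*(x + sqrt(2)/2)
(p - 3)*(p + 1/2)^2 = p^3 - 2*p^2 - 11*p/4 - 3/4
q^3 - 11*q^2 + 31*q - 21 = (q - 7)*(q - 3)*(q - 1)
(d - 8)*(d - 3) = d^2 - 11*d + 24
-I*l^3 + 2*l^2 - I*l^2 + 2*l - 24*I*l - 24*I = (l - 4*I)*(l + 6*I)*(-I*l - I)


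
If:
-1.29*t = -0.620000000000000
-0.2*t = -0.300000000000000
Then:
No Solution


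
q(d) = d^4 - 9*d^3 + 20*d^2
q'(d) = 4*d^3 - 27*d^2 + 40*d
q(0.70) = 6.95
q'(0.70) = 16.14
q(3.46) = 9.96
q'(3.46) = -19.15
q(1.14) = 14.35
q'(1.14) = 16.44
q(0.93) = 10.81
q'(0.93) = 17.07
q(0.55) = 4.64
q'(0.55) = 14.50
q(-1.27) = 53.29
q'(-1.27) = -102.54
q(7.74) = 613.91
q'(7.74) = 546.83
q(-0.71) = 13.56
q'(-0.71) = -43.44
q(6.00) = 72.00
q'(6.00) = 132.00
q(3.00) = 18.00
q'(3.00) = -15.00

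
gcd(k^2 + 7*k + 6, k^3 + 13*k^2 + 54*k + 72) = k + 6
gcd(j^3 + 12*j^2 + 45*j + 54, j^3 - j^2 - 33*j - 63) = j^2 + 6*j + 9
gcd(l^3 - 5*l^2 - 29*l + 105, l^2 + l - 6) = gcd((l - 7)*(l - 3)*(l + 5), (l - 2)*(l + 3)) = 1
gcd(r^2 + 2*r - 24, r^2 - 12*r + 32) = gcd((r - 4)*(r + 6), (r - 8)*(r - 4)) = r - 4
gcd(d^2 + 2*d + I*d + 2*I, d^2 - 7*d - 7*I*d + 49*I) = 1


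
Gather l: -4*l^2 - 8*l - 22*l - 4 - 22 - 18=-4*l^2 - 30*l - 44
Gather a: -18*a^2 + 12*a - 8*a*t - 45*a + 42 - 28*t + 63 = -18*a^2 + a*(-8*t - 33) - 28*t + 105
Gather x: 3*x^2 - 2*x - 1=3*x^2 - 2*x - 1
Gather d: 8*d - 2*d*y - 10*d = d*(-2*y - 2)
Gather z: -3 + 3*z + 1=3*z - 2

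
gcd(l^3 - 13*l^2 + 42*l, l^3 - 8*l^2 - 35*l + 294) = l - 7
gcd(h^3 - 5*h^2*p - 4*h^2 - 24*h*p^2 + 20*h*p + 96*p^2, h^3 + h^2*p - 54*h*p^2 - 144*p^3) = -h^2 + 5*h*p + 24*p^2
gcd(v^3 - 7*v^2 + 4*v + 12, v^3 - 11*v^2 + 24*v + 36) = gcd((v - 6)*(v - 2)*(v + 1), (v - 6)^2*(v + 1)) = v^2 - 5*v - 6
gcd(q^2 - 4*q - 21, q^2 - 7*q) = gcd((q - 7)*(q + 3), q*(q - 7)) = q - 7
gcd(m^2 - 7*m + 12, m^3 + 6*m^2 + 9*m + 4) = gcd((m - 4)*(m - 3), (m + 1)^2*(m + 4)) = 1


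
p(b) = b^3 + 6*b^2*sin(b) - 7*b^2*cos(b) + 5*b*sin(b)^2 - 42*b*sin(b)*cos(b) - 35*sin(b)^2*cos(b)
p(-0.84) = -39.86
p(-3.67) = 8.64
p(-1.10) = -47.30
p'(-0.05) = 8.46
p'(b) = 7*b^2*sin(b) + 6*b^2*cos(b) + 3*b^2 + 42*b*sin(b)^2 + 10*b*sin(b)*cos(b) + 12*b*sin(b) - 42*b*cos(b)^2 - 14*b*cos(b) + 35*sin(b)^3 + 5*sin(b)^2 - 70*sin(b)*cos(b)^2 - 42*sin(b)*cos(b)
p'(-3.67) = 41.06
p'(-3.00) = 48.76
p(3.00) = 115.58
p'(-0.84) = 49.37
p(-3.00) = 45.74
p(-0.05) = -0.21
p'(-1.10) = 4.39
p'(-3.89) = 19.46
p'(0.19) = -28.99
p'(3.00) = -99.70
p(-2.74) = 54.43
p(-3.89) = 1.94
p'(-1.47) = -71.27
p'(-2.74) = 14.86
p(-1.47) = -34.54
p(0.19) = -2.87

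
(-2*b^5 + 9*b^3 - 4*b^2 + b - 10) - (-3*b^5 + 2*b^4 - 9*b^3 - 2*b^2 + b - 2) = b^5 - 2*b^4 + 18*b^3 - 2*b^2 - 8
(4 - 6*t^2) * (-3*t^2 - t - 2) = 18*t^4 + 6*t^3 - 4*t - 8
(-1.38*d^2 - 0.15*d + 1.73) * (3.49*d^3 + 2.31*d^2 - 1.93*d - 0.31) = -4.8162*d^5 - 3.7113*d^4 + 8.3546*d^3 + 4.7136*d^2 - 3.2924*d - 0.5363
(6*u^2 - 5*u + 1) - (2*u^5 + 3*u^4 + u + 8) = -2*u^5 - 3*u^4 + 6*u^2 - 6*u - 7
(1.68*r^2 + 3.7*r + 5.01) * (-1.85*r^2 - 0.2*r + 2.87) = -3.108*r^4 - 7.181*r^3 - 5.1869*r^2 + 9.617*r + 14.3787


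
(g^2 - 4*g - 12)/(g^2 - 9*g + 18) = (g + 2)/(g - 3)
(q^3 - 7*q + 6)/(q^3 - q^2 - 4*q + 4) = (q + 3)/(q + 2)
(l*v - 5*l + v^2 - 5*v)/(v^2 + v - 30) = (l + v)/(v + 6)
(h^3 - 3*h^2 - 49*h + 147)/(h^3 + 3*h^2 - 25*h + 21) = (h - 7)/(h - 1)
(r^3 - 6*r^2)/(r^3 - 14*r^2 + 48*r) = r/(r - 8)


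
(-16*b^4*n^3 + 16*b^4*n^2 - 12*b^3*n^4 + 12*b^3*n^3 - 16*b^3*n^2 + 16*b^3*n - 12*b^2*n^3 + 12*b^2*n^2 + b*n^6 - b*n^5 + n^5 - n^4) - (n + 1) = -16*b^4*n^3 + 16*b^4*n^2 - 12*b^3*n^4 + 12*b^3*n^3 - 16*b^3*n^2 + 16*b^3*n - 12*b^2*n^3 + 12*b^2*n^2 + b*n^6 - b*n^5 + n^5 - n^4 - n - 1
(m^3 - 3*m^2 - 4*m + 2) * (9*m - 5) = 9*m^4 - 32*m^3 - 21*m^2 + 38*m - 10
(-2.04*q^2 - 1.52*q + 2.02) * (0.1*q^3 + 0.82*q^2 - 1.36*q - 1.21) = -0.204*q^5 - 1.8248*q^4 + 1.73*q^3 + 6.192*q^2 - 0.908*q - 2.4442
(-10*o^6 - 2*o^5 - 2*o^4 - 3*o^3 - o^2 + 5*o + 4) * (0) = 0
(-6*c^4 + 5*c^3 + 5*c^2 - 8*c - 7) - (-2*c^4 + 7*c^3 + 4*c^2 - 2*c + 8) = -4*c^4 - 2*c^3 + c^2 - 6*c - 15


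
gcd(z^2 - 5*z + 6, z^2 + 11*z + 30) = 1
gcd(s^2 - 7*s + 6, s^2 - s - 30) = s - 6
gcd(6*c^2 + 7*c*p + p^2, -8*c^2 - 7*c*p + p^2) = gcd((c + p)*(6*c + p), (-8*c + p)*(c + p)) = c + p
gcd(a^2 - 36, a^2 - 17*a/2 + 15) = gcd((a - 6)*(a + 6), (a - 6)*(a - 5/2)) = a - 6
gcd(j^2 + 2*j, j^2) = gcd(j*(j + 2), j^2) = j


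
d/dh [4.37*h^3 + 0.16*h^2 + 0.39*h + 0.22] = 13.11*h^2 + 0.32*h + 0.39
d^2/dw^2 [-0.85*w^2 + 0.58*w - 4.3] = -1.70000000000000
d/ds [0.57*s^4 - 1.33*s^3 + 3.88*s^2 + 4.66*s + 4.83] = 2.28*s^3 - 3.99*s^2 + 7.76*s + 4.66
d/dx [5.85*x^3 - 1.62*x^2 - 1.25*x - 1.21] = 17.55*x^2 - 3.24*x - 1.25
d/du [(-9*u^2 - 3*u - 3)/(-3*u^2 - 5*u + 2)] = 3*(12*u^2 - 18*u - 7)/(9*u^4 + 30*u^3 + 13*u^2 - 20*u + 4)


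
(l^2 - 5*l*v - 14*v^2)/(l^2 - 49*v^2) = (l + 2*v)/(l + 7*v)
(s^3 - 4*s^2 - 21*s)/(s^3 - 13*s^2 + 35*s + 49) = s*(s + 3)/(s^2 - 6*s - 7)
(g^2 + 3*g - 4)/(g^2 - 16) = (g - 1)/(g - 4)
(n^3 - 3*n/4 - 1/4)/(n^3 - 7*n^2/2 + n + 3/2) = (n + 1/2)/(n - 3)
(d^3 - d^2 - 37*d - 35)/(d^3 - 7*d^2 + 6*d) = (d^3 - d^2 - 37*d - 35)/(d*(d^2 - 7*d + 6))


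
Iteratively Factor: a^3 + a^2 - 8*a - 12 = (a + 2)*(a^2 - a - 6) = (a + 2)^2*(a - 3)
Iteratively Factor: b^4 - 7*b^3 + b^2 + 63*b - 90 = (b - 3)*(b^3 - 4*b^2 - 11*b + 30) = (b - 5)*(b - 3)*(b^2 + b - 6) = (b - 5)*(b - 3)*(b + 3)*(b - 2)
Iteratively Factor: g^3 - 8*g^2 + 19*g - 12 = (g - 3)*(g^2 - 5*g + 4) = (g - 4)*(g - 3)*(g - 1)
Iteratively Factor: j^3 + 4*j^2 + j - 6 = (j - 1)*(j^2 + 5*j + 6) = (j - 1)*(j + 3)*(j + 2)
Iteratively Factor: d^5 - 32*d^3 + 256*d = (d + 4)*(d^4 - 4*d^3 - 16*d^2 + 64*d) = (d - 4)*(d + 4)*(d^3 - 16*d) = (d - 4)^2*(d + 4)*(d^2 + 4*d) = (d - 4)^2*(d + 4)^2*(d)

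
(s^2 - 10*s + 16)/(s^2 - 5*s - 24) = (s - 2)/(s + 3)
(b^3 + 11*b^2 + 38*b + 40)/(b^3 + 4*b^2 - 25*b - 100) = (b + 2)/(b - 5)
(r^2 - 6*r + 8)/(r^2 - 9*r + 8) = (r^2 - 6*r + 8)/(r^2 - 9*r + 8)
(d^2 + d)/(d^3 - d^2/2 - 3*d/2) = 2/(2*d - 3)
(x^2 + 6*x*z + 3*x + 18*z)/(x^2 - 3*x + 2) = (x^2 + 6*x*z + 3*x + 18*z)/(x^2 - 3*x + 2)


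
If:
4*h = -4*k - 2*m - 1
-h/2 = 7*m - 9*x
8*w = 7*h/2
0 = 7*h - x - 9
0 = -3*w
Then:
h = 0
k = 155/28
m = -81/7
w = 0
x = -9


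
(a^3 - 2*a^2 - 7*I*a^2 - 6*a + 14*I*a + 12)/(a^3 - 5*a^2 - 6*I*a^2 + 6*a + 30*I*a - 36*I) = (a - I)/(a - 3)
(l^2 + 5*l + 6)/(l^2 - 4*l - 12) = (l + 3)/(l - 6)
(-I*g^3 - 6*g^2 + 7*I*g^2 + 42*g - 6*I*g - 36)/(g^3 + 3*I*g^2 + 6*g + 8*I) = (-I*g^3 + g^2*(-6 + 7*I) + 6*g*(7 - I) - 36)/(g^3 + 3*I*g^2 + 6*g + 8*I)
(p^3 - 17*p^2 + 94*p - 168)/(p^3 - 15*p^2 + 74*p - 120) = (p - 7)/(p - 5)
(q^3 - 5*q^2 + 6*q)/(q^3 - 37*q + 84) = q*(q - 2)/(q^2 + 3*q - 28)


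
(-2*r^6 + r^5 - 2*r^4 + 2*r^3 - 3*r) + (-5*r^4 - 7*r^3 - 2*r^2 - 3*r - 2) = -2*r^6 + r^5 - 7*r^4 - 5*r^3 - 2*r^2 - 6*r - 2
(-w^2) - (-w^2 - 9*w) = 9*w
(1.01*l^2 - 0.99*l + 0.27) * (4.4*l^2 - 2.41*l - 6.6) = 4.444*l^4 - 6.7901*l^3 - 3.0921*l^2 + 5.8833*l - 1.782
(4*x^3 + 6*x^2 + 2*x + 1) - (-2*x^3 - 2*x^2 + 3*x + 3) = 6*x^3 + 8*x^2 - x - 2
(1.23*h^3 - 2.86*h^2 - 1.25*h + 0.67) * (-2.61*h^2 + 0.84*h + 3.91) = -3.2103*h^5 + 8.4978*h^4 + 5.6694*h^3 - 13.9813*h^2 - 4.3247*h + 2.6197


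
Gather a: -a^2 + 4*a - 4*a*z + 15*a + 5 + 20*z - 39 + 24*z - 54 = -a^2 + a*(19 - 4*z) + 44*z - 88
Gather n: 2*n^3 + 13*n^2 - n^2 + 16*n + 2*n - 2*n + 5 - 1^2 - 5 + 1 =2*n^3 + 12*n^2 + 16*n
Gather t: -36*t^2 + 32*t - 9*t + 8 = -36*t^2 + 23*t + 8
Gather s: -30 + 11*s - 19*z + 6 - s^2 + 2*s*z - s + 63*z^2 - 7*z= -s^2 + s*(2*z + 10) + 63*z^2 - 26*z - 24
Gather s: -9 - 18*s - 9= -18*s - 18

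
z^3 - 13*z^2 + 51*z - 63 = (z - 7)*(z - 3)^2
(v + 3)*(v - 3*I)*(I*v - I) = I*v^3 + 3*v^2 + 2*I*v^2 + 6*v - 3*I*v - 9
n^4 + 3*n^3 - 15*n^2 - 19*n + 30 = (n - 3)*(n - 1)*(n + 2)*(n + 5)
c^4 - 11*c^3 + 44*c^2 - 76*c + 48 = (c - 4)*(c - 3)*(c - 2)^2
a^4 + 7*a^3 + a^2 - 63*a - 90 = (a - 3)*(a + 2)*(a + 3)*(a + 5)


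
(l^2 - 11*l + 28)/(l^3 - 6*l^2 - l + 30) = (l^2 - 11*l + 28)/(l^3 - 6*l^2 - l + 30)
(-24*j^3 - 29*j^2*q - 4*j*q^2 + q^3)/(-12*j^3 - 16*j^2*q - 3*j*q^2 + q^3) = (-24*j^2 - 5*j*q + q^2)/(-12*j^2 - 4*j*q + q^2)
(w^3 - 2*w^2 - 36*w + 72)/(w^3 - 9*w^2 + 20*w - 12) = (w + 6)/(w - 1)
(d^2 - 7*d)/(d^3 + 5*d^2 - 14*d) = (d - 7)/(d^2 + 5*d - 14)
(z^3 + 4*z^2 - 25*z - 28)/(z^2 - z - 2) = (z^2 + 3*z - 28)/(z - 2)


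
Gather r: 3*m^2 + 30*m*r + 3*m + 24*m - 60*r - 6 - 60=3*m^2 + 27*m + r*(30*m - 60) - 66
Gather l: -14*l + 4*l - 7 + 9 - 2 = -10*l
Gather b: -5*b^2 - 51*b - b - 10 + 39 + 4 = -5*b^2 - 52*b + 33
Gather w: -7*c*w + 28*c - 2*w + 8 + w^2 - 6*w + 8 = 28*c + w^2 + w*(-7*c - 8) + 16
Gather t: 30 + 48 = 78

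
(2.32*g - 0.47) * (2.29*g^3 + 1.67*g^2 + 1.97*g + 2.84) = 5.3128*g^4 + 2.7981*g^3 + 3.7855*g^2 + 5.6629*g - 1.3348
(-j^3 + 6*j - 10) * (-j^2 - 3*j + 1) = j^5 + 3*j^4 - 7*j^3 - 8*j^2 + 36*j - 10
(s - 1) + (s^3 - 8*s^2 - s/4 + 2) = s^3 - 8*s^2 + 3*s/4 + 1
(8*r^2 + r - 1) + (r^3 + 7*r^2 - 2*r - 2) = r^3 + 15*r^2 - r - 3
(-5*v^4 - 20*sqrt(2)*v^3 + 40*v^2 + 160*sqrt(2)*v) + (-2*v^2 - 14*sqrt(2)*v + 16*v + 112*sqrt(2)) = -5*v^4 - 20*sqrt(2)*v^3 + 38*v^2 + 16*v + 146*sqrt(2)*v + 112*sqrt(2)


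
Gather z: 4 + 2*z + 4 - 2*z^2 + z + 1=-2*z^2 + 3*z + 9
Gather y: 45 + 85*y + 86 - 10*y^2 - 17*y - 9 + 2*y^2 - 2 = -8*y^2 + 68*y + 120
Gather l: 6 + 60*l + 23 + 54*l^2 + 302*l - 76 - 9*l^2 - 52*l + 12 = 45*l^2 + 310*l - 35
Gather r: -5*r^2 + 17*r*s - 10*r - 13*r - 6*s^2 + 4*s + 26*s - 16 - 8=-5*r^2 + r*(17*s - 23) - 6*s^2 + 30*s - 24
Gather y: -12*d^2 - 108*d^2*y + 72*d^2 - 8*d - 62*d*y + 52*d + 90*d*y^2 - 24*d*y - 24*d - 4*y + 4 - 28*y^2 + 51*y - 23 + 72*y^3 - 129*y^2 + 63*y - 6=60*d^2 + 20*d + 72*y^3 + y^2*(90*d - 157) + y*(-108*d^2 - 86*d + 110) - 25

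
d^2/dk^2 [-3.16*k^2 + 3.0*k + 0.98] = -6.32000000000000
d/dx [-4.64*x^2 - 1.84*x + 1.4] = -9.28*x - 1.84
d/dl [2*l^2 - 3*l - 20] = 4*l - 3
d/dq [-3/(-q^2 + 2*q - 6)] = 6*(1 - q)/(q^2 - 2*q + 6)^2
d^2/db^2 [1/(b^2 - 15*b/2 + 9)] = 4*(-4*b^2 + 30*b + (4*b - 15)^2 - 36)/(2*b^2 - 15*b + 18)^3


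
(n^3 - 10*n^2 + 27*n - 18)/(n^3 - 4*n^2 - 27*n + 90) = (n - 1)/(n + 5)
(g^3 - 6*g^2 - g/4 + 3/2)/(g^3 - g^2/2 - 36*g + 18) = (g + 1/2)/(g + 6)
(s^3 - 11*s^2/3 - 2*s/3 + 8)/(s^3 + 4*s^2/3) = 1 - 5/s + 6/s^2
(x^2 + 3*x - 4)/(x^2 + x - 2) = (x + 4)/(x + 2)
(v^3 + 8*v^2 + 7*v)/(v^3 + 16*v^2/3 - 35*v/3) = 3*(v + 1)/(3*v - 5)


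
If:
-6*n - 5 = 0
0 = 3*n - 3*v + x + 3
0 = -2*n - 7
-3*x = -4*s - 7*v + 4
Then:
No Solution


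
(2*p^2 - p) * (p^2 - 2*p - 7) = 2*p^4 - 5*p^3 - 12*p^2 + 7*p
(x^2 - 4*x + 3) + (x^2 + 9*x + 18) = 2*x^2 + 5*x + 21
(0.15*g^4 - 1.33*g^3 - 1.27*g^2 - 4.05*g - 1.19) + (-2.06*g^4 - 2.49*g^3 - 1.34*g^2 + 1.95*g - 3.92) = -1.91*g^4 - 3.82*g^3 - 2.61*g^2 - 2.1*g - 5.11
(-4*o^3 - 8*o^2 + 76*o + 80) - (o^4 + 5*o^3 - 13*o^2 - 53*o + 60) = -o^4 - 9*o^3 + 5*o^2 + 129*o + 20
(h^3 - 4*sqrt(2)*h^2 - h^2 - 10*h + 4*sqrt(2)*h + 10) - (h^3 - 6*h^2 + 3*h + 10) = -4*sqrt(2)*h^2 + 5*h^2 - 13*h + 4*sqrt(2)*h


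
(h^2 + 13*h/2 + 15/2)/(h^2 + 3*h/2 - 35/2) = (2*h + 3)/(2*h - 7)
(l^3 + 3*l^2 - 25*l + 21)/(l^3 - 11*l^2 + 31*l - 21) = (l + 7)/(l - 7)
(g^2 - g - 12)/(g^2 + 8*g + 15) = (g - 4)/(g + 5)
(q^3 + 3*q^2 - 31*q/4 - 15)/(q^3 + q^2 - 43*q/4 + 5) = (2*q + 3)/(2*q - 1)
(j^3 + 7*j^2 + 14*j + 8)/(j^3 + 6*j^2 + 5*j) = (j^2 + 6*j + 8)/(j*(j + 5))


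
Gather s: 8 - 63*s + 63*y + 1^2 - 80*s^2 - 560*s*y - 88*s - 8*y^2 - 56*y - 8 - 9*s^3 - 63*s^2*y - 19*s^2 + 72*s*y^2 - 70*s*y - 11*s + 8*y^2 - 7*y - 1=-9*s^3 + s^2*(-63*y - 99) + s*(72*y^2 - 630*y - 162)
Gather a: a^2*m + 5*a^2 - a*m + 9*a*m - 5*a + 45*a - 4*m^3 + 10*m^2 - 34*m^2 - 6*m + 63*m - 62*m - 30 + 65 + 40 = a^2*(m + 5) + a*(8*m + 40) - 4*m^3 - 24*m^2 - 5*m + 75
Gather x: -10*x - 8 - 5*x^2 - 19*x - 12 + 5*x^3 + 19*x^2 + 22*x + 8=5*x^3 + 14*x^2 - 7*x - 12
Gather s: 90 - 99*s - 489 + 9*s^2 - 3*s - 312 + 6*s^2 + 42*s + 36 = 15*s^2 - 60*s - 675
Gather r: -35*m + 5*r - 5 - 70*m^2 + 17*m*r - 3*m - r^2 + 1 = -70*m^2 - 38*m - r^2 + r*(17*m + 5) - 4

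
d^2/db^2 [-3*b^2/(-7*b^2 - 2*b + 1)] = 6*(-14*b^3 + 21*b^2 + 1)/(343*b^6 + 294*b^5 - 63*b^4 - 76*b^3 + 9*b^2 + 6*b - 1)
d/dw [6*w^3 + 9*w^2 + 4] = 18*w*(w + 1)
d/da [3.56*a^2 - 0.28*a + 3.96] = 7.12*a - 0.28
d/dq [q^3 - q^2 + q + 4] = 3*q^2 - 2*q + 1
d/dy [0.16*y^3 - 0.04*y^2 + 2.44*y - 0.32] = 0.48*y^2 - 0.08*y + 2.44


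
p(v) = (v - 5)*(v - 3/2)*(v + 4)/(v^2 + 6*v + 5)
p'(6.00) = 0.64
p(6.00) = 0.58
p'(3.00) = 0.04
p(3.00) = -0.66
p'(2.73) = -0.08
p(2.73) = -0.65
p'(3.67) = 0.27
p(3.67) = -0.55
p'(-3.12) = -6.10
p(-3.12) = -8.28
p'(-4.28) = -31.39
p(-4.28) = 6.36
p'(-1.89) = -14.88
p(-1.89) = -17.81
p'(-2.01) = -11.85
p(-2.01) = -16.21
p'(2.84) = -0.03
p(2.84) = -0.66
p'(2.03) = -0.55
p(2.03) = -0.45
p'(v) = (-2*v - 6)*(v - 5)*(v - 3/2)*(v + 4)/(v^2 + 6*v + 5)^2 + (v - 5)*(v - 3/2)/(v^2 + 6*v + 5) + (v - 5)*(v + 4)/(v^2 + 6*v + 5) + (v - 3/2)*(v + 4)/(v^2 + 6*v + 5) = (2*v^4 + 24*v^3 + 37*v^2 - 170*v - 545)/(2*(v^4 + 12*v^3 + 46*v^2 + 60*v + 25))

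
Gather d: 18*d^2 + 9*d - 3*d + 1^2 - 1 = 18*d^2 + 6*d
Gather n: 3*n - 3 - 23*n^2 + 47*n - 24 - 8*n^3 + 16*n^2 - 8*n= -8*n^3 - 7*n^2 + 42*n - 27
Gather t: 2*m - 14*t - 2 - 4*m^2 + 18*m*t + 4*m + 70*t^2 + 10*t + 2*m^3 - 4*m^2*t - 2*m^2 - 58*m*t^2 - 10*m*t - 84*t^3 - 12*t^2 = 2*m^3 - 6*m^2 + 6*m - 84*t^3 + t^2*(58 - 58*m) + t*(-4*m^2 + 8*m - 4) - 2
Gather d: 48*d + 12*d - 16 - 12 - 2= 60*d - 30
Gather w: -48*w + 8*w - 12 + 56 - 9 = 35 - 40*w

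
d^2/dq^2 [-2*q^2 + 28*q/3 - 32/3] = -4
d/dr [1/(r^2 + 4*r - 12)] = 2*(-r - 2)/(r^2 + 4*r - 12)^2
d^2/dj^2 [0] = 0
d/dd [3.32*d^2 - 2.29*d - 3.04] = 6.64*d - 2.29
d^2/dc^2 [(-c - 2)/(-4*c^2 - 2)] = 2*(8*c^2*(c + 2) - (3*c + 2)*(2*c^2 + 1))/(2*c^2 + 1)^3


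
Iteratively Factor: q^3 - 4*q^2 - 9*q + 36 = (q - 3)*(q^2 - q - 12) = (q - 4)*(q - 3)*(q + 3)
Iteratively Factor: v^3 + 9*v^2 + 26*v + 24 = (v + 4)*(v^2 + 5*v + 6) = (v + 2)*(v + 4)*(v + 3)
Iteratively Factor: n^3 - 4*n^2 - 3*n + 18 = (n + 2)*(n^2 - 6*n + 9) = (n - 3)*(n + 2)*(n - 3)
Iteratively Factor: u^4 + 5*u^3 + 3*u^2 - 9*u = (u)*(u^3 + 5*u^2 + 3*u - 9) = u*(u + 3)*(u^2 + 2*u - 3) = u*(u - 1)*(u + 3)*(u + 3)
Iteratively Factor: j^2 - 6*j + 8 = (j - 2)*(j - 4)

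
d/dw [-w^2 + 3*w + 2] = 3 - 2*w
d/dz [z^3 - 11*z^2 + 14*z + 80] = 3*z^2 - 22*z + 14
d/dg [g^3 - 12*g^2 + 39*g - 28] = 3*g^2 - 24*g + 39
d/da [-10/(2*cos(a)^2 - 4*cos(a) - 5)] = 40*(1 - cos(a))*sin(a)/(4*cos(a) - cos(2*a) + 4)^2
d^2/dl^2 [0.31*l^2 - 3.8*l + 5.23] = 0.620000000000000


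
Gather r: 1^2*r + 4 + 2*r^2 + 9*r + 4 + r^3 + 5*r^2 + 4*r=r^3 + 7*r^2 + 14*r + 8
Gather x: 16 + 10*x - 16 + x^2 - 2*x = x^2 + 8*x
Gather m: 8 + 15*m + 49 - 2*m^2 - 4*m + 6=-2*m^2 + 11*m + 63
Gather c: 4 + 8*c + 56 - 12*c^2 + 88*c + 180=-12*c^2 + 96*c + 240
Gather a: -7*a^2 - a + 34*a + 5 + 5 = -7*a^2 + 33*a + 10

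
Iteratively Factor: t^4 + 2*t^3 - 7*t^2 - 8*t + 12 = (t - 1)*(t^3 + 3*t^2 - 4*t - 12) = (t - 1)*(t + 2)*(t^2 + t - 6) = (t - 2)*(t - 1)*(t + 2)*(t + 3)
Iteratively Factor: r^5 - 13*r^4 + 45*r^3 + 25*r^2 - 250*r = (r)*(r^4 - 13*r^3 + 45*r^2 + 25*r - 250) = r*(r - 5)*(r^3 - 8*r^2 + 5*r + 50) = r*(r - 5)*(r + 2)*(r^2 - 10*r + 25) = r*(r - 5)^2*(r + 2)*(r - 5)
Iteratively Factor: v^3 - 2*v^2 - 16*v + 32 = (v - 4)*(v^2 + 2*v - 8) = (v - 4)*(v + 4)*(v - 2)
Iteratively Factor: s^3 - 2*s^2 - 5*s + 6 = (s - 1)*(s^2 - s - 6) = (s - 1)*(s + 2)*(s - 3)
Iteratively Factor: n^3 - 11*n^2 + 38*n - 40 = (n - 2)*(n^2 - 9*n + 20) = (n - 4)*(n - 2)*(n - 5)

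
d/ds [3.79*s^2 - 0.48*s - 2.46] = 7.58*s - 0.48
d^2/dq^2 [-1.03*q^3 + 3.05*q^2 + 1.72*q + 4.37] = 6.1 - 6.18*q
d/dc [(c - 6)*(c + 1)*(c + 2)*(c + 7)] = 4*c^3 + 12*c^2 - 74*c - 124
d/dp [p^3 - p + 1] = 3*p^2 - 1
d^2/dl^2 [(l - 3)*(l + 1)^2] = 6*l - 2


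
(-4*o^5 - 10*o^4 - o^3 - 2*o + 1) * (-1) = 4*o^5 + 10*o^4 + o^3 + 2*o - 1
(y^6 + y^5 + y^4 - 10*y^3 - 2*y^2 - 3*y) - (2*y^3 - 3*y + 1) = y^6 + y^5 + y^4 - 12*y^3 - 2*y^2 - 1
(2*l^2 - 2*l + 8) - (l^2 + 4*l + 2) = l^2 - 6*l + 6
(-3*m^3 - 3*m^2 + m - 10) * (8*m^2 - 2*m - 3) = -24*m^5 - 18*m^4 + 23*m^3 - 73*m^2 + 17*m + 30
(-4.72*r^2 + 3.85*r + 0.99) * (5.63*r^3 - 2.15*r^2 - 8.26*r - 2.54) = -26.5736*r^5 + 31.8235*r^4 + 36.2834*r^3 - 21.9407*r^2 - 17.9564*r - 2.5146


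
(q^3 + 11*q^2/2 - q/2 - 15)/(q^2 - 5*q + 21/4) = 2*(q^2 + 7*q + 10)/(2*q - 7)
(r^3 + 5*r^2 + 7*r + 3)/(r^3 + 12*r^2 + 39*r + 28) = (r^2 + 4*r + 3)/(r^2 + 11*r + 28)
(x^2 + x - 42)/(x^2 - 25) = (x^2 + x - 42)/(x^2 - 25)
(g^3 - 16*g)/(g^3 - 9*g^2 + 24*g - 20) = g*(g^2 - 16)/(g^3 - 9*g^2 + 24*g - 20)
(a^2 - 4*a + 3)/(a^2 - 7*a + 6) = (a - 3)/(a - 6)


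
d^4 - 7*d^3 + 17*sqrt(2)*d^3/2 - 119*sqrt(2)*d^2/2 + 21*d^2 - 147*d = d*(d - 7)*(d + 3*sqrt(2)/2)*(d + 7*sqrt(2))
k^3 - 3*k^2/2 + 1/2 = (k - 1)^2*(k + 1/2)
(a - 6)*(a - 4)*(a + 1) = a^3 - 9*a^2 + 14*a + 24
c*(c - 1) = c^2 - c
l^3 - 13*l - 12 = (l - 4)*(l + 1)*(l + 3)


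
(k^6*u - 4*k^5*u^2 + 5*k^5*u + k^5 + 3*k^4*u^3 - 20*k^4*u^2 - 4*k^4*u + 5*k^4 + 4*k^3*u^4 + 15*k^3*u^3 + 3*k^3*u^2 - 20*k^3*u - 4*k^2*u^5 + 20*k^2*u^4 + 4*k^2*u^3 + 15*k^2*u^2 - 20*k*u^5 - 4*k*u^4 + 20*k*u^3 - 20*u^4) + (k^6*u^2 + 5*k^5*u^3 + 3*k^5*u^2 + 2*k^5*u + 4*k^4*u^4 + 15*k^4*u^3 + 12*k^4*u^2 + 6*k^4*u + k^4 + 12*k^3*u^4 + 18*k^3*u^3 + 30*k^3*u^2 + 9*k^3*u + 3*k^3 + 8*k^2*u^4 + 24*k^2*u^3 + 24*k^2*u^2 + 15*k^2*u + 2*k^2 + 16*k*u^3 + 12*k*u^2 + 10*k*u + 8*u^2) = k^6*u^2 + k^6*u + 5*k^5*u^3 - k^5*u^2 + 7*k^5*u + k^5 + 4*k^4*u^4 + 18*k^4*u^3 - 8*k^4*u^2 + 2*k^4*u + 6*k^4 + 16*k^3*u^4 + 33*k^3*u^3 + 33*k^3*u^2 - 11*k^3*u + 3*k^3 - 4*k^2*u^5 + 28*k^2*u^4 + 28*k^2*u^3 + 39*k^2*u^2 + 15*k^2*u + 2*k^2 - 20*k*u^5 - 4*k*u^4 + 36*k*u^3 + 12*k*u^2 + 10*k*u - 20*u^4 + 8*u^2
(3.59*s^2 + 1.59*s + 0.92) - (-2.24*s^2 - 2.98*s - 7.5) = 5.83*s^2 + 4.57*s + 8.42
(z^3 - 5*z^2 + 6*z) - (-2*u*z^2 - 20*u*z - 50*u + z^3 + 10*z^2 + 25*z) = 2*u*z^2 + 20*u*z + 50*u - 15*z^2 - 19*z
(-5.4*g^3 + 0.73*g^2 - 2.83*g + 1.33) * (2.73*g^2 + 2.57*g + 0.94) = -14.742*g^5 - 11.8851*g^4 - 10.9258*g^3 - 2.956*g^2 + 0.7579*g + 1.2502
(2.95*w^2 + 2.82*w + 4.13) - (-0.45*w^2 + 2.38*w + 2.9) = 3.4*w^2 + 0.44*w + 1.23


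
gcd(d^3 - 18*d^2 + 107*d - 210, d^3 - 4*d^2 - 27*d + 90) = d - 6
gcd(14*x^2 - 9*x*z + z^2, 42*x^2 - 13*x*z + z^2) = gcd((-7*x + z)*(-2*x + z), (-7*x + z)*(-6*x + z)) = 7*x - z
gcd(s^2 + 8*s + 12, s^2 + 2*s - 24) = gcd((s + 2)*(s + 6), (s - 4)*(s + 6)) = s + 6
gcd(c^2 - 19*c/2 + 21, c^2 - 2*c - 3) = 1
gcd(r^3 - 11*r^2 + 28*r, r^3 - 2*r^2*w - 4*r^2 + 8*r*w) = r^2 - 4*r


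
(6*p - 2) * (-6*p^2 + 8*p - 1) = -36*p^3 + 60*p^2 - 22*p + 2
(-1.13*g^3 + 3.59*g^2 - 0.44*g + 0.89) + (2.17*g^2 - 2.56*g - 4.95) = -1.13*g^3 + 5.76*g^2 - 3.0*g - 4.06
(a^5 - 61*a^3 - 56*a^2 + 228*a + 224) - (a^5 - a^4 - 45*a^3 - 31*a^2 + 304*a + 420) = a^4 - 16*a^3 - 25*a^2 - 76*a - 196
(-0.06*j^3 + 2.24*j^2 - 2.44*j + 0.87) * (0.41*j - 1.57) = -0.0246*j^4 + 1.0126*j^3 - 4.5172*j^2 + 4.1875*j - 1.3659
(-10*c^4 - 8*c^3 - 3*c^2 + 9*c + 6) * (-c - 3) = 10*c^5 + 38*c^4 + 27*c^3 - 33*c - 18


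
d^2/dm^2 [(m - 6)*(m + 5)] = 2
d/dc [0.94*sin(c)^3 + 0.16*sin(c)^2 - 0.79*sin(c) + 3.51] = (2.82*sin(c)^2 + 0.32*sin(c) - 0.79)*cos(c)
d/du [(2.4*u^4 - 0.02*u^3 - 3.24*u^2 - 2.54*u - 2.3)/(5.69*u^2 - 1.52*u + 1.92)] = (27.312*u^5 - 11.0578*u^4 + 18.4928*u^3 + 19.2622*u^2 + 13.7324*u - 8.3728)/(32.3761*u^4 - 17.2976*u^3 + 24.16*u^2 - 5.8368*u + 3.6864)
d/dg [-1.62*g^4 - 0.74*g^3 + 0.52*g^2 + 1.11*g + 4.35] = -6.48*g^3 - 2.22*g^2 + 1.04*g + 1.11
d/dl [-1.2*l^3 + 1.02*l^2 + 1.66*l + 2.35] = -3.6*l^2 + 2.04*l + 1.66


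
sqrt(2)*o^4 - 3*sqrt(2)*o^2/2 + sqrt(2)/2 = (o - 1)*(o + 1)*(o - sqrt(2)/2)*(sqrt(2)*o + 1)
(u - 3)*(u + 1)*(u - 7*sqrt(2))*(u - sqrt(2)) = u^4 - 8*sqrt(2)*u^3 - 2*u^3 + 11*u^2 + 16*sqrt(2)*u^2 - 28*u + 24*sqrt(2)*u - 42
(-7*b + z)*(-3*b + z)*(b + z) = 21*b^3 + 11*b^2*z - 9*b*z^2 + z^3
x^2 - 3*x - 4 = (x - 4)*(x + 1)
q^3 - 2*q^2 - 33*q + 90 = (q - 5)*(q - 3)*(q + 6)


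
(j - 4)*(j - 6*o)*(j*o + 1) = j^3*o - 6*j^2*o^2 - 4*j^2*o + j^2 + 24*j*o^2 - 6*j*o - 4*j + 24*o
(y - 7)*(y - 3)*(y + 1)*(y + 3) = y^4 - 6*y^3 - 16*y^2 + 54*y + 63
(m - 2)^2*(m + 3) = m^3 - m^2 - 8*m + 12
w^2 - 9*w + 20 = (w - 5)*(w - 4)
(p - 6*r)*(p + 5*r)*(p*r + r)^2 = p^4*r^2 - p^3*r^3 + 2*p^3*r^2 - 30*p^2*r^4 - 2*p^2*r^3 + p^2*r^2 - 60*p*r^4 - p*r^3 - 30*r^4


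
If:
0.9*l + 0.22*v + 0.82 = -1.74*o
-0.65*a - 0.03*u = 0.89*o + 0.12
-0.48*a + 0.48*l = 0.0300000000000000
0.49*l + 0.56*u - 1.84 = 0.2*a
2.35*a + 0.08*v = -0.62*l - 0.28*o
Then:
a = 0.07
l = 0.13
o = -0.29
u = 3.20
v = -1.95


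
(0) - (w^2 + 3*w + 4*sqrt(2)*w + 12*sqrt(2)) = -w^2 - 4*sqrt(2)*w - 3*w - 12*sqrt(2)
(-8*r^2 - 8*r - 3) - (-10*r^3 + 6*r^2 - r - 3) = 10*r^3 - 14*r^2 - 7*r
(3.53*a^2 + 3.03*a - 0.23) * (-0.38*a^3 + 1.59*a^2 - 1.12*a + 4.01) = -1.3414*a^5 + 4.4613*a^4 + 0.9515*a^3 + 10.396*a^2 + 12.4079*a - 0.9223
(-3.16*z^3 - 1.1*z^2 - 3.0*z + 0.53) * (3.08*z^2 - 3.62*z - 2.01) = -9.7328*z^5 + 8.0512*z^4 + 1.0936*z^3 + 14.7034*z^2 + 4.1114*z - 1.0653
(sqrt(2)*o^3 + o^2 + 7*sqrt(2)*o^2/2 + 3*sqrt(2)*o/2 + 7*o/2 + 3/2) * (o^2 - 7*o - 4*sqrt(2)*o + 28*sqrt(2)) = sqrt(2)*o^5 - 7*o^4 - 7*sqrt(2)*o^4/2 - 27*sqrt(2)*o^3 + 49*o^3/2 + 7*sqrt(2)*o^2/2 + 161*o^2 + 147*o/2 + 92*sqrt(2)*o + 42*sqrt(2)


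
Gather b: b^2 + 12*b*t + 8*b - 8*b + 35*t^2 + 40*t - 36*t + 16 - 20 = b^2 + 12*b*t + 35*t^2 + 4*t - 4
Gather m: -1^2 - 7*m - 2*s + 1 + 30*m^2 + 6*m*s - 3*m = 30*m^2 + m*(6*s - 10) - 2*s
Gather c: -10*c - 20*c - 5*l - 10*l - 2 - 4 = -30*c - 15*l - 6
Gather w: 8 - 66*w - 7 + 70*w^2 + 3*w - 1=70*w^2 - 63*w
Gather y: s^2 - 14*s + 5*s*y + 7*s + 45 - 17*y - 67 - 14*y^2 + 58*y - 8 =s^2 - 7*s - 14*y^2 + y*(5*s + 41) - 30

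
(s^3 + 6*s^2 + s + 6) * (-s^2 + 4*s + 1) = -s^5 - 2*s^4 + 24*s^3 + 4*s^2 + 25*s + 6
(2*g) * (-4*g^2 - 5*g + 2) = -8*g^3 - 10*g^2 + 4*g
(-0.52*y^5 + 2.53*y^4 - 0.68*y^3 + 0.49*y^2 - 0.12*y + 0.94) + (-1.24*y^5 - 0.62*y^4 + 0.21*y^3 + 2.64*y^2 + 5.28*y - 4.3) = -1.76*y^5 + 1.91*y^4 - 0.47*y^3 + 3.13*y^2 + 5.16*y - 3.36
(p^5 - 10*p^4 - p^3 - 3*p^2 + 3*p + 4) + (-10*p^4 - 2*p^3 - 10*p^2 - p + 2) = p^5 - 20*p^4 - 3*p^3 - 13*p^2 + 2*p + 6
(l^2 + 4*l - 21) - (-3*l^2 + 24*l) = 4*l^2 - 20*l - 21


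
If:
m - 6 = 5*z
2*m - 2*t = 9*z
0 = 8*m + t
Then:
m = -2/3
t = 16/3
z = -4/3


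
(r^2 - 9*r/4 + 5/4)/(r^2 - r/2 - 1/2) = (4*r - 5)/(2*(2*r + 1))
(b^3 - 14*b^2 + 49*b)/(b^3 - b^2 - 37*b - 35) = b*(b - 7)/(b^2 + 6*b + 5)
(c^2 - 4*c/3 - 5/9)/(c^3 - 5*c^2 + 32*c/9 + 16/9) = (3*c - 5)/(3*c^2 - 16*c + 16)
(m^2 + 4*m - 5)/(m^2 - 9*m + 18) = (m^2 + 4*m - 5)/(m^2 - 9*m + 18)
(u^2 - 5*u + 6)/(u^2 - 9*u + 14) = (u - 3)/(u - 7)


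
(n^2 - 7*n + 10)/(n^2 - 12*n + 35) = (n - 2)/(n - 7)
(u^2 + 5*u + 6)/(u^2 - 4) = (u + 3)/(u - 2)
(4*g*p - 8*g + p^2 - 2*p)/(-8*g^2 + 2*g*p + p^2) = (p - 2)/(-2*g + p)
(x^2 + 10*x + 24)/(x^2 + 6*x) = (x + 4)/x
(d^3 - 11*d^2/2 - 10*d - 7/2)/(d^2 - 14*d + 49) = (2*d^2 + 3*d + 1)/(2*(d - 7))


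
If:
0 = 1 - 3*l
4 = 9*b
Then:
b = 4/9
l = 1/3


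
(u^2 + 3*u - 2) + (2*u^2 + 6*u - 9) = 3*u^2 + 9*u - 11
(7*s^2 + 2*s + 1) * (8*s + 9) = 56*s^3 + 79*s^2 + 26*s + 9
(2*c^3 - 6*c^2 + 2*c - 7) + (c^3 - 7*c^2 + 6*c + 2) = 3*c^3 - 13*c^2 + 8*c - 5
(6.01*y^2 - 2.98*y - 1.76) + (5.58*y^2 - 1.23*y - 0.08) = 11.59*y^2 - 4.21*y - 1.84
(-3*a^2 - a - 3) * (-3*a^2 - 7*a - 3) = 9*a^4 + 24*a^3 + 25*a^2 + 24*a + 9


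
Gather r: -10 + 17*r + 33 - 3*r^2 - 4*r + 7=-3*r^2 + 13*r + 30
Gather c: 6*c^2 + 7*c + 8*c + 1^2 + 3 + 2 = 6*c^2 + 15*c + 6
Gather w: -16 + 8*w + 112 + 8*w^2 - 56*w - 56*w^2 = -48*w^2 - 48*w + 96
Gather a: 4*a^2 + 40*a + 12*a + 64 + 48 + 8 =4*a^2 + 52*a + 120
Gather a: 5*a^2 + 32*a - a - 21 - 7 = 5*a^2 + 31*a - 28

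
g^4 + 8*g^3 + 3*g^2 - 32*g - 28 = (g - 2)*(g + 1)*(g + 2)*(g + 7)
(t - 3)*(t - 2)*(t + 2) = t^3 - 3*t^2 - 4*t + 12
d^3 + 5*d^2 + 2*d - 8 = (d - 1)*(d + 2)*(d + 4)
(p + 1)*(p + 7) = p^2 + 8*p + 7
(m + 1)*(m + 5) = m^2 + 6*m + 5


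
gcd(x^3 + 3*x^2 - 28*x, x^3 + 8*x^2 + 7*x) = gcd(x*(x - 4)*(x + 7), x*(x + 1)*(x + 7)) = x^2 + 7*x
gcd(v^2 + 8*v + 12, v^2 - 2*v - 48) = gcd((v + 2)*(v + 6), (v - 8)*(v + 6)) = v + 6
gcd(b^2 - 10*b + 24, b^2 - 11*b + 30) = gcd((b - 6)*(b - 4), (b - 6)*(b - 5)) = b - 6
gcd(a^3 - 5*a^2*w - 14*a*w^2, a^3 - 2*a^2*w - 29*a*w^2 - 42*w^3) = -a^2 + 5*a*w + 14*w^2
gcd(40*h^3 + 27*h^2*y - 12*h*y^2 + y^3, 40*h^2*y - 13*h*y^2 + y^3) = 40*h^2 - 13*h*y + y^2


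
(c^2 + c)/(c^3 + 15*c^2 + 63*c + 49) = c/(c^2 + 14*c + 49)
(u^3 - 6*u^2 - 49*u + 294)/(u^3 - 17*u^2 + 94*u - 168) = (u + 7)/(u - 4)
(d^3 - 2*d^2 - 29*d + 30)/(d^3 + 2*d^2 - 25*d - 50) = (d^2 - 7*d + 6)/(d^2 - 3*d - 10)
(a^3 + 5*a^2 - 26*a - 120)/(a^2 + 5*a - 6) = (a^2 - a - 20)/(a - 1)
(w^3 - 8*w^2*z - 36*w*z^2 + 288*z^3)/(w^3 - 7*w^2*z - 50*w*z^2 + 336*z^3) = (w + 6*z)/(w + 7*z)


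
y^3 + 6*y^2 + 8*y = y*(y + 2)*(y + 4)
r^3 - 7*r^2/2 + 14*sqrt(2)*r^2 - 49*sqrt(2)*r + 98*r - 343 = (r - 7/2)*(r + 7*sqrt(2))^2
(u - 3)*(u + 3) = u^2 - 9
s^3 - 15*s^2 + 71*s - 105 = (s - 7)*(s - 5)*(s - 3)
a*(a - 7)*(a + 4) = a^3 - 3*a^2 - 28*a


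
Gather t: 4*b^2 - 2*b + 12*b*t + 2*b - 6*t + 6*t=4*b^2 + 12*b*t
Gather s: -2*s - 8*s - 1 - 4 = -10*s - 5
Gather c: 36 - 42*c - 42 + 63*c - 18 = 21*c - 24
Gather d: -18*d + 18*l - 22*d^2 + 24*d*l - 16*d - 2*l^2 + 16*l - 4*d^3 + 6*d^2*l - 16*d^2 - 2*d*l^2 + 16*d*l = -4*d^3 + d^2*(6*l - 38) + d*(-2*l^2 + 40*l - 34) - 2*l^2 + 34*l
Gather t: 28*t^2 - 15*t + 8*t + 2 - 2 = 28*t^2 - 7*t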